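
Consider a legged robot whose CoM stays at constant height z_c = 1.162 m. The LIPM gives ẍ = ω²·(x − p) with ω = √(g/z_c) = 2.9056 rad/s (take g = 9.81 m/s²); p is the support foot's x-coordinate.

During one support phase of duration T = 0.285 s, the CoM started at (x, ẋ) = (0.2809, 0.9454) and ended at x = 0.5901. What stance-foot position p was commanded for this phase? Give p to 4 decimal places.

p = 0.2592

ωT = 2.9056·0.285 = 0.828096; cosh(ωT) = 1.362918, sinh(ωT) = 0.926038
x(T) = p + (x₀−p)·cosh(ωT) + (ẋ₀/ω)·sinh(ωT) ⇒ p·(1 − cosh) = x(T) − x₀·cosh − (ẋ₀/ω)·sinh
numerator   = 0.5901 − (0.2809)·1.362918 − (0.9454/2.9056)·0.926038 = -0.094050
denominator = 1 − 1.362918 = -0.362918
p = -0.094050 / -0.362918 = 0.2592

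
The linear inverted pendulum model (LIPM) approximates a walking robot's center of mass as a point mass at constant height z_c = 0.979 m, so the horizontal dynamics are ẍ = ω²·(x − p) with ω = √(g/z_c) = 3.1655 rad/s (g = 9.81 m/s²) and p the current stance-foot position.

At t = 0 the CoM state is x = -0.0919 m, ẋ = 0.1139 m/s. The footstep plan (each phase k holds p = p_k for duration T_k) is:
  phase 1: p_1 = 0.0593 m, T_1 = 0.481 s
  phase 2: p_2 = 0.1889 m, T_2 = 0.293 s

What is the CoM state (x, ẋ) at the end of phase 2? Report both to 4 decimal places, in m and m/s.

phase 1: p=0.0593, T=0.481, ωT=1.522606, cosh=2.401148, sinh=2.183005; start (x,ẋ)=(-0.091900, 0.113900) → end (x,ẋ)=(-0.225205, -0.771347)
phase 2: p=0.1889, T=0.293, ωT=0.927492, cosh=1.461852, sinh=1.066307; start (x,ẋ)=(-0.225205, -0.771347) → end (x,ẋ)=(-0.676291, -2.525365)

x = -0.6763, ẋ = -2.5254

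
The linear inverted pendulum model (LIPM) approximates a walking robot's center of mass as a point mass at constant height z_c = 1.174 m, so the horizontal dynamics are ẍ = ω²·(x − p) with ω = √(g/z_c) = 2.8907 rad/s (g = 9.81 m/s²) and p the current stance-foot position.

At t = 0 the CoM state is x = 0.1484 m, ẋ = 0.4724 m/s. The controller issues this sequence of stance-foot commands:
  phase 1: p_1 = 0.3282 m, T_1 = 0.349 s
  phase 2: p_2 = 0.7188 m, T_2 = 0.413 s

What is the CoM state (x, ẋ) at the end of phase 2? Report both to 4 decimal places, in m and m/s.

x = -0.0779, ẋ = -1.8512

phase 1: p=0.3282, T=0.349, ωT=1.008854, cosh=1.553547, sinh=1.188910; start (x,ẋ)=(0.148400, 0.472400) → end (x,ẋ)=(0.243165, 0.115962)
phase 2: p=0.7188, T=0.413, ωT=1.193859, cosh=1.801420, sinh=1.498371; start (x,ẋ)=(0.243165, 0.115962) → end (x,ẋ)=(-0.077911, -1.851242)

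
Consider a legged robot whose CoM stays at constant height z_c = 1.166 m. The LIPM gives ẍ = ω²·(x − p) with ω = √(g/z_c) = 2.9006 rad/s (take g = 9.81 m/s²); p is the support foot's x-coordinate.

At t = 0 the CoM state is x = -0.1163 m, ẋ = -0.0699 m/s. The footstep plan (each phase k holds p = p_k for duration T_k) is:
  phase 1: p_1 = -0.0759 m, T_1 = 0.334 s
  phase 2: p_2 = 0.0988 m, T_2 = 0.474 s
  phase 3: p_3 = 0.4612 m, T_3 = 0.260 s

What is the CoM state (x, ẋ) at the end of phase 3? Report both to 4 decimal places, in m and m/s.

x = -1.4687, ẋ = -5.0408

phase 1: p=-0.0759, T=0.334, ωT=0.968800, cosh=1.507160, sinh=1.127622; start (x,ẋ)=(-0.116300, -0.069900) → end (x,ẋ)=(-0.163963, -0.237490)
phase 2: p=0.0988, T=0.474, ωT=1.374884, cosh=2.103744, sinh=1.850875; start (x,ẋ)=(-0.163963, -0.237490) → end (x,ẋ)=(-0.605529, -1.910302)
phase 3: p=0.4612, T=0.260, ωT=0.754156, cosh=1.298112, sinh=0.827705; start (x,ẋ)=(-0.605529, -1.910302) → end (x,ẋ)=(-1.468651, -5.040831)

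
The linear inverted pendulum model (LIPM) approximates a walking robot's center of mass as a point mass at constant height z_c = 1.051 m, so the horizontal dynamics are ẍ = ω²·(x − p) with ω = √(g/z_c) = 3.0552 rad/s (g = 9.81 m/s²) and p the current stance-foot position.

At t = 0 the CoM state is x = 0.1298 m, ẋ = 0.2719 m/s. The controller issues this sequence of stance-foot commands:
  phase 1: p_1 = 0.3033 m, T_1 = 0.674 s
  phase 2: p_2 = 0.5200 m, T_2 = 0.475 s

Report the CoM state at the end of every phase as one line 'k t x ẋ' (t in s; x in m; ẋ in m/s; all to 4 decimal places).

1 0.6740 -0.0447 -0.9609
2 1.1490 -1.3856 -5.6430

phase 1: p=0.3033, T=0.674, ωT=2.059205, cosh=3.983644, sinh=3.856089; start (x,ẋ)=(0.129800, 0.271900) → end (x,ẋ)=(-0.044687, -0.960872)
phase 2: p=0.5200, T=0.475, ωT=1.451220, cosh=2.251301, sinh=2.017017; start (x,ẋ)=(-0.044687, -0.960872) → end (x,ẋ)=(-1.385639, -5.643032)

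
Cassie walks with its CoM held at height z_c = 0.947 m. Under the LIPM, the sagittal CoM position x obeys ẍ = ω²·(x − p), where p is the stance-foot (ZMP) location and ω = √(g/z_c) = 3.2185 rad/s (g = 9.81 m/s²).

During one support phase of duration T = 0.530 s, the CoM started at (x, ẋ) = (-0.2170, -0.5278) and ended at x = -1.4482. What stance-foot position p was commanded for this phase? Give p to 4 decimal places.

ωT = 3.2185·0.530 = 1.705805; cosh(ωT) = 2.843721, sinh(ωT) = 2.662095
x(T) = p + (x₀−p)·cosh(ωT) + (ẋ₀/ω)·sinh(ωT) ⇒ p·(1 − cosh) = x(T) − x₀·cosh − (ẋ₀/ω)·sinh
numerator   = -1.4482 − (-0.2170)·2.843721 − (-0.5278/3.2185)·2.662095 = -0.394557
denominator = 1 − 2.843721 = -1.843721
p = -0.394557 / -1.843721 = 0.2140

p = 0.2140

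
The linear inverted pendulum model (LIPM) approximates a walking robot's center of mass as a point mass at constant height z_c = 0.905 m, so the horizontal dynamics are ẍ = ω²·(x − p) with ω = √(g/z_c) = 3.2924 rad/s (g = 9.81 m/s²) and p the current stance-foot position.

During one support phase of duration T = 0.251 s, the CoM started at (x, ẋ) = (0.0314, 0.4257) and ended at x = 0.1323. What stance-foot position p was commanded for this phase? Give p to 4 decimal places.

p = 0.0827

ωT = 3.2924·0.251 = 0.826392; cosh(ωT) = 1.361343, sinh(ωT) = 0.923718
x(T) = p + (x₀−p)·cosh(ωT) + (ẋ₀/ω)·sinh(ωT) ⇒ p·(1 − cosh) = x(T) − x₀·cosh − (ẋ₀/ω)·sinh
numerator   = 0.1323 − (0.0314)·1.361343 − (0.4257/3.2924)·0.923718 = -0.029881
denominator = 1 − 1.361343 = -0.361343
p = -0.029881 / -0.361343 = 0.0827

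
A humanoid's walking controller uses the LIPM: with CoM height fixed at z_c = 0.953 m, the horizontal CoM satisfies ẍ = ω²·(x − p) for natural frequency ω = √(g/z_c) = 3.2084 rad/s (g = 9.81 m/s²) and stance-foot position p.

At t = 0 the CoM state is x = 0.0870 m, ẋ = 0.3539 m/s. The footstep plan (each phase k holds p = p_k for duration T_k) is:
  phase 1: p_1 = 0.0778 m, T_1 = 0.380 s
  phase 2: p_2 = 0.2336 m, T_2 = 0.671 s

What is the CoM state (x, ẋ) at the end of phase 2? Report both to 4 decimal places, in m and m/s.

phase 1: p=0.0778, T=0.380, ωT=1.219192, cosh=1.839960, sinh=1.544492; start (x,ẋ)=(0.087000, 0.353900) → end (x,ẋ)=(0.265092, 0.696751)
phase 2: p=0.2336, T=0.671, ωT=2.152836, cosh=4.362699, sinh=4.246544; start (x,ẋ)=(0.265092, 0.696751) → end (x,ẋ)=(1.293188, 3.468776)

x = 1.2932, ẋ = 3.4688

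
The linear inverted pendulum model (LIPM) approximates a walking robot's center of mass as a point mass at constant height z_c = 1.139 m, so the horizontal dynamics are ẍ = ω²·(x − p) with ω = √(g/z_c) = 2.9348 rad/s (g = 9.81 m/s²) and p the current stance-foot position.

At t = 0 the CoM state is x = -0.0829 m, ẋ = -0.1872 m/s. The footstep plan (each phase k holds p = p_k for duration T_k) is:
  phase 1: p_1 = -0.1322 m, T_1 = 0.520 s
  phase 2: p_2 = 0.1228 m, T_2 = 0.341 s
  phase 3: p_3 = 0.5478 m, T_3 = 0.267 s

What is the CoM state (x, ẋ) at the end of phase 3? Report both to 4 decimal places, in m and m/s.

phase 1: p=-0.1322, T=0.520, ωT=1.526096, cosh=2.408783, sinh=2.191400; start (x,ẋ)=(-0.082900, -0.187200) → end (x,ẋ)=(-0.153228, -0.133860)
phase 2: p=0.1228, T=0.341, ωT=1.000767, cosh=1.543982, sinh=1.176385; start (x,ẋ)=(-0.153228, -0.133860) → end (x,ẋ)=(-0.357039, -1.159652)
phase 3: p=0.5478, T=0.267, ωT=0.783592, cosh=1.323042, sinh=0.866279; start (x,ẋ)=(-0.357039, -1.159652) → end (x,ẋ)=(-0.991641, -3.834693)

x = -0.9916, ẋ = -3.8347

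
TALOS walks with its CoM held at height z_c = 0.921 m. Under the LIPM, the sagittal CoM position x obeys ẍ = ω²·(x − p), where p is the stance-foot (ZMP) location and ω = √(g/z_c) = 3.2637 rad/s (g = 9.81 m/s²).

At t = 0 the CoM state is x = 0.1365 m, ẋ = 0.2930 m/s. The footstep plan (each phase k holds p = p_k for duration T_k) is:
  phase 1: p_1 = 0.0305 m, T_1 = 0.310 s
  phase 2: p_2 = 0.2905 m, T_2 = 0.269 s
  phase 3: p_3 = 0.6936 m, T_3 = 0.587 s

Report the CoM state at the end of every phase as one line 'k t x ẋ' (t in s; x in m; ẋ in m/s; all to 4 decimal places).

phase 1: p=0.0305, T=0.310, ωT=1.011747, cosh=1.556993, sinh=1.193409; start (x,ẋ)=(0.136500, 0.293000) → end (x,ẋ)=(0.302680, 0.869061)
phase 2: p=0.2905, T=0.269, ωT=0.877935, cosh=1.410784, sinh=0.995143; start (x,ẋ)=(0.302680, 0.869061) → end (x,ẋ)=(0.572671, 1.265616)
phase 3: p=0.6936, T=0.587, ωT=1.915792, cosh=3.469770, sinh=3.322545; start (x,ẋ)=(0.572671, 1.265616) → end (x,ẋ)=(1.562440, 3.080071)

1 0.3100 0.3027 0.8691
2 0.5790 0.5727 1.2656
3 1.1660 1.5624 3.0801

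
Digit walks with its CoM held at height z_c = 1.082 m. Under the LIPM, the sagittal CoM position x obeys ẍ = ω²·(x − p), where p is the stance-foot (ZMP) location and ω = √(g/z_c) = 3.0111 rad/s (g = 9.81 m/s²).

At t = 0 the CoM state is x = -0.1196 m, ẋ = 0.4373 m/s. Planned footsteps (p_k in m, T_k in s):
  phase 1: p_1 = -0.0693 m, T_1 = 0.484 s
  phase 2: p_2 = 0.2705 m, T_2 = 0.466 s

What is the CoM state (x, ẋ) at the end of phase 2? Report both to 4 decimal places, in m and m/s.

phase 1: p=-0.0693, T=0.484, ωT=1.457372, cosh=2.263754, sinh=2.030906; start (x,ẋ)=(-0.119600, 0.437300) → end (x,ẋ)=(0.111780, 0.682342)
phase 2: p=0.2705, T=0.466, ωT=1.403173, cosh=2.156951, sinh=1.911135; start (x,ẋ)=(0.111780, 0.682342) → end (x,ẋ)=(0.361230, 0.558407)

x = 0.3612, ẋ = 0.5584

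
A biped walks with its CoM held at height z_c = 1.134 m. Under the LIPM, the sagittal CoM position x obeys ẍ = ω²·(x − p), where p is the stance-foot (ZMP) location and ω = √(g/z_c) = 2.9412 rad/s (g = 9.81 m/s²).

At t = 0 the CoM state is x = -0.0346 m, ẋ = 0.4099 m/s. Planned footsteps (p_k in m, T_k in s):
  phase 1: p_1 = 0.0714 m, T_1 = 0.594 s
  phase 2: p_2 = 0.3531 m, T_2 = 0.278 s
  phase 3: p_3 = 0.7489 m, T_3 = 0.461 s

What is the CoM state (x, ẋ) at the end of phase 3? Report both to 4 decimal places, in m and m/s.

x = -0.4851, ẋ = -3.2209

phase 1: p=0.0714, T=0.594, ωT=1.747073, cosh=2.956033, sinh=2.781750; start (x,ẋ)=(-0.034600, 0.409900) → end (x,ẋ)=(0.145739, 0.344420)
phase 2: p=0.3531, T=0.278, ωT=0.817654, cosh=1.353322, sinh=0.911856; start (x,ẋ)=(0.145739, 0.344420) → end (x,ẋ)=(0.179253, -0.090022)
phase 3: p=0.7489, T=0.461, ωT=1.355893, cosh=2.068971, sinh=1.811254; start (x,ẋ)=(0.179253, -0.090022) → end (x,ẋ)=(-0.485120, -3.220910)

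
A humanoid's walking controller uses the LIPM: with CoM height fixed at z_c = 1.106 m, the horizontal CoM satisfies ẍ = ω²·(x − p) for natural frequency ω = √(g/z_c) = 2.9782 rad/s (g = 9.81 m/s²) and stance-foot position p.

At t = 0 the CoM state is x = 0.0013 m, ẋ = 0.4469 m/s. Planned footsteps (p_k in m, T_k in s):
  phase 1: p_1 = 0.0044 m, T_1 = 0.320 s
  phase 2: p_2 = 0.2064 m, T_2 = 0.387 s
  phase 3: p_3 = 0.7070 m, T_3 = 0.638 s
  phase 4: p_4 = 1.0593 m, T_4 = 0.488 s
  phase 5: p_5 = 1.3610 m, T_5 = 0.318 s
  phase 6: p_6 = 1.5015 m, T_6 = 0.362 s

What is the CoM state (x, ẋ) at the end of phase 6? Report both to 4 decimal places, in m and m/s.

x = 1.6098, ẋ = 0.6238

phase 1: p=0.0044, T=0.320, ωT=0.953024, cosh=1.489557, sinh=1.103984; start (x,ẋ)=(0.001300, 0.446900) → end (x,ẋ)=(0.165443, 0.655491)
phase 2: p=0.2064, T=0.387, ωT=1.152563, cosh=1.741063, sinh=1.425236; start (x,ẋ)=(0.165443, 0.655491) → end (x,ẋ)=(0.448780, 0.967402)
phase 3: p=0.7070, T=0.638, ωT=1.900092, cosh=3.418031, sinh=3.268476; start (x,ẋ)=(0.448780, 0.967402) → end (x,ẋ)=(0.886089, 0.793055)
phase 4: p=1.0593, T=0.488, ωT=1.453362, cosh=2.255626, sinh=2.021843; start (x,ẋ)=(0.886089, 0.793055) → end (x,ẋ)=(1.206991, 0.745856)
phase 5: p=1.3610, T=0.318, ωT=0.947068, cosh=1.483008, sinh=1.095131; start (x,ẋ)=(1.206991, 0.745856) → end (x,ẋ)=(1.406867, 0.603808)
phase 6: p=1.5015, T=0.362, ωT=1.078108, cosh=1.639677, sinh=1.299438; start (x,ẋ)=(1.406867, 0.603808) → end (x,ẋ)=(1.609784, 0.623820)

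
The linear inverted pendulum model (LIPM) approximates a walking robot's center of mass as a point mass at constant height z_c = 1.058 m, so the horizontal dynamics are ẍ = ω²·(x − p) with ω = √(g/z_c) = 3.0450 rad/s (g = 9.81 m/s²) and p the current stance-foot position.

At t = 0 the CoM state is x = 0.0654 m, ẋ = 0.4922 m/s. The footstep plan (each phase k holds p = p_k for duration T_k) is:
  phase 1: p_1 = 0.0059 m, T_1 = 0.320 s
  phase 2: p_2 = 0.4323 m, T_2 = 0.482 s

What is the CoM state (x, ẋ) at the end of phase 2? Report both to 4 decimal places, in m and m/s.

phase 1: p=0.0059, T=0.320, ωT=0.974400, cosh=1.513498, sinh=1.136079; start (x,ẋ)=(0.065400, 0.492200) → end (x,ẋ)=(0.279591, 0.950776)
phase 2: p=0.4323, T=0.482, ωT=1.467690, cosh=2.284829, sinh=2.054371; start (x,ẋ)=(0.279591, 0.950776) → end (x,ẋ)=(0.724847, 1.217081)

x = 0.7248, ẋ = 1.2171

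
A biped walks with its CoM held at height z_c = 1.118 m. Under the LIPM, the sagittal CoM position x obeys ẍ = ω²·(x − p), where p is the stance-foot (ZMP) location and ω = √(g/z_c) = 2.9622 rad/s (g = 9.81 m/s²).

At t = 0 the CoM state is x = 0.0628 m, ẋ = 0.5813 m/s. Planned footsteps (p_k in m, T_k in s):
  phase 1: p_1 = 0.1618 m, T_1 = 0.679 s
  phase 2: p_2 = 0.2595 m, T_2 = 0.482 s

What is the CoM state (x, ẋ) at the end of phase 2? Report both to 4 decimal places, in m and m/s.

phase 1: p=0.1618, T=0.679, ωT=2.011334, cosh=3.803544, sinh=3.669734; start (x,ẋ)=(0.062800, 0.581300) → end (x,ẋ)=(0.505395, 1.134822)
phase 2: p=0.2595, T=0.482, ωT=1.427780, cosh=2.204638, sinh=1.964797; start (x,ẋ)=(0.505395, 1.134822) → end (x,ẋ)=(1.554325, 3.933011)

x = 1.5543, ẋ = 3.9330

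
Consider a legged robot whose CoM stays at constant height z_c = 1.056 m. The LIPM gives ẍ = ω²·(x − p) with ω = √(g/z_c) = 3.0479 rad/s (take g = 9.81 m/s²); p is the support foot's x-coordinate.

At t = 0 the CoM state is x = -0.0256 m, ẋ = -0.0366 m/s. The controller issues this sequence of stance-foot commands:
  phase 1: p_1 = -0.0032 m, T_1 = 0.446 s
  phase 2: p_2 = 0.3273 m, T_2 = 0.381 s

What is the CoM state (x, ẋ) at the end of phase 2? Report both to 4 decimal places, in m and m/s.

phase 1: p=-0.0032, T=0.446, ωT=1.359363, cosh=2.075269, sinh=1.818445; start (x,ẋ)=(-0.025600, -0.036600) → end (x,ẋ)=(-0.071522, -0.200105)
phase 2: p=0.3273, T=0.381, ωT=1.161250, cosh=1.753509, sinh=1.440414; start (x,ẋ)=(-0.071522, -0.200105) → end (x,ẋ)=(-0.466607, -2.101812)

x = -0.4666, ẋ = -2.1018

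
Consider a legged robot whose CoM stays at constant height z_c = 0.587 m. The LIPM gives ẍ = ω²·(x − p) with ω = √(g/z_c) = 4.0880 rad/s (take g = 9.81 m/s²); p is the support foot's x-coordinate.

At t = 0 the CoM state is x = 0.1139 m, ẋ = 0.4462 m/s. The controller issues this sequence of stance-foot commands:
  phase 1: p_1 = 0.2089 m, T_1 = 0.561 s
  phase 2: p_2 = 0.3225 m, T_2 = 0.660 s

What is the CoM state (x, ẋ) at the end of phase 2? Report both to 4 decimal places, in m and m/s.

x = 0.5154, ẋ = 0.8256

phase 1: p=0.2089, T=0.561, ωT=2.293368, cosh=5.004589, sinh=4.903663; start (x,ẋ)=(0.113900, 0.446200) → end (x,ẋ)=(0.268693, 0.328661)
phase 2: p=0.3225, T=0.660, ωT=2.698080, cosh=7.459262, sinh=7.391928; start (x,ẋ)=(0.268693, 0.328661) → end (x,ẋ)=(0.515422, 0.825607)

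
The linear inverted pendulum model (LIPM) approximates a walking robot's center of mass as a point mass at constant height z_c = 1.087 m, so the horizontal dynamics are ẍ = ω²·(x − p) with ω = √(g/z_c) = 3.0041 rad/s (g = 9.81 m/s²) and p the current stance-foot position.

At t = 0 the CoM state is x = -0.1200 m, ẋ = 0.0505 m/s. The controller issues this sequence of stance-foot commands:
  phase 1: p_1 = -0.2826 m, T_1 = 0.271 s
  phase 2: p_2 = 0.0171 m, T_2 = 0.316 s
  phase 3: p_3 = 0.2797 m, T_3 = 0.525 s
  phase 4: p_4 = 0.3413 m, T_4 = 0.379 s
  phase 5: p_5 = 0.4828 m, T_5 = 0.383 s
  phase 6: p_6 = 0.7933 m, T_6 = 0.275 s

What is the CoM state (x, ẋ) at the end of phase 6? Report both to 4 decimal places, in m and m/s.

x = -0.3354, ẋ = -2.9055

phase 1: p=-0.2826, T=0.271, ωT=0.814111, cosh=1.350101, sinh=0.907068; start (x,ẋ)=(-0.120000, 0.050500) → end (x,ẋ)=(-0.047825, 0.511252)
phase 2: p=0.0171, T=0.316, ωT=0.949296, cosh=1.485451, sinh=1.098438; start (x,ẋ)=(-0.047825, 0.511252) → end (x,ẋ)=(0.107594, 0.545198)
phase 3: p=0.2797, T=0.525, ωT=1.577153, cosh=2.523857, sinh=2.317294; start (x,ẋ)=(0.107594, 0.545198) → end (x,ẋ)=(0.265882, 0.177905)
phase 4: p=0.3413, T=0.379, ωT=1.138554, cosh=1.721266, sinh=1.400984; start (x,ẋ)=(0.265882, 0.177905) → end (x,ẋ)=(0.294453, -0.011188)
phase 5: p=0.4828, T=0.383, ωT=1.150570, cosh=1.738225, sinh=1.421769; start (x,ẋ)=(0.294453, -0.011188) → end (x,ẋ)=(0.150116, -0.823901)
phase 6: p=0.7933, T=0.275, ωT=0.826128, cosh=1.361098, sinh=0.923357; start (x,ẋ)=(0.150116, -0.823901) → end (x,ẋ)=(-0.335375, -2.905510)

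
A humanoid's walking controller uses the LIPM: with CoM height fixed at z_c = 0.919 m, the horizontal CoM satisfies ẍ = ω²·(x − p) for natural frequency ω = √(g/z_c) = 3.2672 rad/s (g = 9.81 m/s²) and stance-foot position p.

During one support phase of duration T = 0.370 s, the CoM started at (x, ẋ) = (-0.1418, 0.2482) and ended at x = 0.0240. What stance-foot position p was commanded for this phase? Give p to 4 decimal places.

p = -0.2024

ωT = 3.2672·0.370 = 1.208864; cosh(ωT) = 1.824107, sinh(ωT) = 1.525571
x(T) = p + (x₀−p)·cosh(ωT) + (ẋ₀/ω)·sinh(ωT) ⇒ p·(1 − cosh) = x(T) − x₀·cosh − (ẋ₀/ω)·sinh
numerator   = 0.0240 − (-0.1418)·1.824107 − (0.2482/3.2672)·1.525571 = 0.166765
denominator = 1 − 1.824107 = -0.824107
p = 0.166765 / -0.824107 = -0.2024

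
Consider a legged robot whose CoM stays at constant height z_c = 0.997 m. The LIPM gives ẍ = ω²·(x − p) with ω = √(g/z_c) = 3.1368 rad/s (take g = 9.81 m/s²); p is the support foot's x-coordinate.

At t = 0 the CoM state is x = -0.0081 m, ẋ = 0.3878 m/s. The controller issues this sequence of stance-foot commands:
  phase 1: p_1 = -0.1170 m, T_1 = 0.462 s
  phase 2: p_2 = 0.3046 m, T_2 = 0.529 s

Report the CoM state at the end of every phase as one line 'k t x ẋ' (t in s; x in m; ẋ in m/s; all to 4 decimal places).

1 0.4620 0.3765 1.5589
2 0.9910 1.7592 4.8166

phase 1: p=-0.1170, T=0.462, ωT=1.449202, cosh=2.247235, sinh=2.012477; start (x,ẋ)=(-0.008100, 0.387800) → end (x,ẋ)=(0.376525, 1.558935)
phase 2: p=0.3046, T=0.529, ωT=1.659367, cosh=2.723122, sinh=2.532862; start (x,ẋ)=(0.376525, 1.558935) → end (x,ẋ)=(1.759248, 4.816618)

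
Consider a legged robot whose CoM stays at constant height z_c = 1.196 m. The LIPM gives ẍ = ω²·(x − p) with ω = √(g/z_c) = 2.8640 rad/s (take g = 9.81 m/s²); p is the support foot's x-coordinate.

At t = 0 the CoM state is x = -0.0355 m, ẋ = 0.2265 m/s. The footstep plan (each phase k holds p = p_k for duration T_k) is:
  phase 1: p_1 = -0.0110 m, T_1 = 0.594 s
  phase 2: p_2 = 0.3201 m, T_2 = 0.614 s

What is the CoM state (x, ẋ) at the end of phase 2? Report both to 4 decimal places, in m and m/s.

x = 0.1973, ẋ = -0.1791

phase 1: p=-0.0110, T=0.594, ωT=1.701216, cosh=2.831535, sinh=2.649073; start (x,ẋ)=(-0.035500, 0.226500) → end (x,ẋ)=(0.129130, 0.455462)
phase 2: p=0.3201, T=0.614, ωT=1.758496, cosh=2.988003, sinh=2.815699; start (x,ẋ)=(0.129130, 0.455462) → end (x,ẋ)=(0.197262, -0.179091)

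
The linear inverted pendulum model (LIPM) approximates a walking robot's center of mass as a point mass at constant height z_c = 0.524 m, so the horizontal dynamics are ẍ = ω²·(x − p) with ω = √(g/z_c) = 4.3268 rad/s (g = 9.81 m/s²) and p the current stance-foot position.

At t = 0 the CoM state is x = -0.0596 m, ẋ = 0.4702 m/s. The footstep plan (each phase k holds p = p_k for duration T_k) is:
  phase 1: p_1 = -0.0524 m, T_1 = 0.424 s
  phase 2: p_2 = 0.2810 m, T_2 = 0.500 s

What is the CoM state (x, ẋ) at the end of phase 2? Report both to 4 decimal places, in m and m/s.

x = 1.5748, ẋ = 5.7731

phase 1: p=-0.0524, T=0.424, ωT=1.834563, cosh=3.211041, sinh=3.051357; start (x,ẋ)=(-0.059600, 0.470200) → end (x,ẋ)=(0.256076, 1.414773)
phase 2: p=0.2810, T=0.500, ωT=2.163400, cosh=4.407802, sinh=4.292868; start (x,ẋ)=(0.256076, 1.414773) → end (x,ẋ)=(1.574818, 5.773093)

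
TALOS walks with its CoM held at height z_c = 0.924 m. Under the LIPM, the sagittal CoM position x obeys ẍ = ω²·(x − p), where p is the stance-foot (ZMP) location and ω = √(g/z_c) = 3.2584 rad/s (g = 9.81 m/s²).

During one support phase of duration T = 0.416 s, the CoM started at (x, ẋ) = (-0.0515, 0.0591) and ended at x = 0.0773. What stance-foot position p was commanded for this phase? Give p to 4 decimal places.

ωT = 3.2584·0.416 = 1.355494; cosh(ωT) = 2.068249, sinh(ωT) = 1.810429
x(T) = p + (x₀−p)·cosh(ωT) + (ẋ₀/ω)·sinh(ωT) ⇒ p·(1 − cosh) = x(T) − x₀·cosh − (ẋ₀/ω)·sinh
numerator   = 0.0773 − (-0.0515)·2.068249 − (0.0591/3.2584)·1.810429 = 0.150978
denominator = 1 − 2.068249 = -1.068249
p = 0.150978 / -1.068249 = -0.1413

p = -0.1413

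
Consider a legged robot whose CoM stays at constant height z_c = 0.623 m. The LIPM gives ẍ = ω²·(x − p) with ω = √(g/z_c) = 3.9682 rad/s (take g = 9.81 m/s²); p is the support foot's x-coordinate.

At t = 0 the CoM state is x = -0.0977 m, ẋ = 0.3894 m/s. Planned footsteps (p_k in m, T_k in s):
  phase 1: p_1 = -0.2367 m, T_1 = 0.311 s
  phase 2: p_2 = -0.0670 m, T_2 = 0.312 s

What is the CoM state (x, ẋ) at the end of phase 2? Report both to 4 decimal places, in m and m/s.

x = 1.0223, ẋ = 4.5040

phase 1: p=-0.2367, T=0.311, ωT=1.234110, cosh=1.863207, sinh=1.572113; start (x,ẋ)=(-0.097700, 0.389400) → end (x,ẋ)=(0.176557, 1.592679)
phase 2: p=-0.0670, T=0.312, ωT=1.238078, cosh=1.869460, sinh=1.579519; start (x,ẋ)=(0.176557, 1.592679) → end (x,ẋ)=(1.022278, 4.504031)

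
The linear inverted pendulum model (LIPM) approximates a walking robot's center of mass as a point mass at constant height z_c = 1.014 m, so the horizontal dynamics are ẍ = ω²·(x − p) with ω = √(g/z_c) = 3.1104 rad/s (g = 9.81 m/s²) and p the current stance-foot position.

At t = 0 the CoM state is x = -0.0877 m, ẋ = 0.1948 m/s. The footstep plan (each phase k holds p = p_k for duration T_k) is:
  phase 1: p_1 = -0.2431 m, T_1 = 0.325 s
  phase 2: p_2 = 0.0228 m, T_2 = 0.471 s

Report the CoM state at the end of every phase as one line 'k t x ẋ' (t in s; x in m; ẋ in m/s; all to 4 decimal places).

phase 1: p=-0.2431, T=0.325, ωT=1.010880, cosh=1.555958, sinh=1.192060; start (x,ẋ)=(-0.087700, 0.194800) → end (x,ẋ)=(0.073353, 0.879290)
phase 2: p=0.0228, T=0.471, ωT=1.464998, cosh=2.279307, sinh=2.048229; start (x,ẋ)=(0.073353, 0.879290) → end (x,ẋ)=(0.717047, 2.326236)

1 0.3250 0.0734 0.8793
2 0.7960 0.7170 2.3262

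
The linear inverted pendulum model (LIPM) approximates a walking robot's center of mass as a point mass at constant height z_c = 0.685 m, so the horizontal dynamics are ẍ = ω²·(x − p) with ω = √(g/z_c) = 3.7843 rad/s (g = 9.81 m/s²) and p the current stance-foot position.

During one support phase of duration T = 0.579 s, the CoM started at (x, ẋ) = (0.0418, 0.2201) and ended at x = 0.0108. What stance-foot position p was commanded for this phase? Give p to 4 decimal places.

p = 0.1234

ωT = 3.7843·0.579 = 2.191110; cosh(ωT) = 4.528463, sinh(ωT) = 4.416671
x(T) = p + (x₀−p)·cosh(ωT) + (ẋ₀/ω)·sinh(ωT) ⇒ p·(1 − cosh) = x(T) − x₀·cosh − (ẋ₀/ω)·sinh
numerator   = 0.0108 − (0.0418)·4.528463 − (0.2201/3.7843)·4.416671 = -0.435369
denominator = 1 − 4.528463 = -3.528463
p = -0.435369 / -3.528463 = 0.1234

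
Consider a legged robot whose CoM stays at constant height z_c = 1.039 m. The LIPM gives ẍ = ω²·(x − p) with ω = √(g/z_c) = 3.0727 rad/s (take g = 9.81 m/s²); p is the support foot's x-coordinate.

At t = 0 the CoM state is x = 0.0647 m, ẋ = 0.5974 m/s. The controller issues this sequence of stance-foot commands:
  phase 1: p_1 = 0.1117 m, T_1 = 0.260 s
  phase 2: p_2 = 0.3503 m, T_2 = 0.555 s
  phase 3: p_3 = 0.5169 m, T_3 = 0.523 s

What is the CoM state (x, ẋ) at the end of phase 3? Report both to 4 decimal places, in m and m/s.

x = 1.3017, ẋ = 2.5531

phase 1: p=0.1117, T=0.260, ωT=0.798902, cosh=1.336461, sinh=0.886638; start (x,ẋ)=(0.064700, 0.597400) → end (x,ẋ)=(0.221268, 0.670356)
phase 2: p=0.3503, T=0.555, ωT=1.705349, cosh=2.842506, sinh=2.660797; start (x,ẋ)=(0.221268, 0.670356) → end (x,ẋ)=(0.564019, 0.850549)
phase 3: p=0.5169, T=0.523, ωT=1.607022, cosh=2.594210, sinh=2.393726; start (x,ẋ)=(0.564019, 0.850549) → end (x,ẋ)=(1.301740, 2.553074)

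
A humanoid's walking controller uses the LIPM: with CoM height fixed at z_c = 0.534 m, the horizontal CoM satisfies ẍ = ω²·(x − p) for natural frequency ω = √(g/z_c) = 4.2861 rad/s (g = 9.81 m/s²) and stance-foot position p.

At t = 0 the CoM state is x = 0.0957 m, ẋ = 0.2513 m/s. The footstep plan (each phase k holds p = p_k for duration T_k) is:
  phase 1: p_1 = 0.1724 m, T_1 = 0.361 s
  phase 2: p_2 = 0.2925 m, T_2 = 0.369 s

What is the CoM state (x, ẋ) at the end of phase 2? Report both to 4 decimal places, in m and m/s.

phase 1: p=0.1724, T=0.361, ωT=1.547282, cosh=2.455754, sinh=2.242928; start (x,ẋ)=(0.095700, 0.251300) → end (x,ẋ)=(0.115550, -0.120218)
phase 2: p=0.2925, T=0.369, ωT=1.581571, cosh=2.534120, sinh=2.328468; start (x,ẋ)=(0.115550, -0.120218) → end (x,ẋ)=(-0.221223, -2.070620)

x = -0.2212, ẋ = -2.0706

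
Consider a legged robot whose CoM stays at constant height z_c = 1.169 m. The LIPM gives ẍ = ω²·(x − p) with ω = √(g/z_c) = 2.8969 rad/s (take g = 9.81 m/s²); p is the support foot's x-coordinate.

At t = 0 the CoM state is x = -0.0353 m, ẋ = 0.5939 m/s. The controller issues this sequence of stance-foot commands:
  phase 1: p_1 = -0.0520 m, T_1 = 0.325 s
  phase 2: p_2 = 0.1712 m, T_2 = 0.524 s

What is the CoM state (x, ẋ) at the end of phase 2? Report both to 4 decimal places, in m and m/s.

phase 1: p=-0.0520, T=0.325, ωT=0.941493, cosh=1.476925, sinh=1.086880; start (x,ẋ)=(-0.035300, 0.593900) → end (x,ẋ)=(0.195488, 0.929727)
phase 2: p=0.1712, T=0.524, ωT=1.517976, cosh=2.391067, sinh=2.171912; start (x,ẋ)=(0.195488, 0.929727) → end (x,ẋ)=(0.926325, 2.375857)

x = 0.9263, ẋ = 2.3759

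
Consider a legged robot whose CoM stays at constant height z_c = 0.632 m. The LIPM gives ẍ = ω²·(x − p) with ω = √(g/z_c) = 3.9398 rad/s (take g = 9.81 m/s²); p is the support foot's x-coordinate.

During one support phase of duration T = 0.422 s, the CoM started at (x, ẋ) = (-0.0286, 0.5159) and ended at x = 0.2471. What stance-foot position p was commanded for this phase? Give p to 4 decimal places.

p = 0.0044

ωT = 3.9398·0.422 = 1.662596; cosh(ωT) = 2.731313, sinh(ωT) = 2.541667
x(T) = p + (x₀−p)·cosh(ωT) + (ẋ₀/ω)·sinh(ωT) ⇒ p·(1 − cosh) = x(T) − x₀·cosh − (ẋ₀/ω)·sinh
numerator   = 0.2471 − (-0.0286)·2.731313 − (0.5159/3.9398)·2.541667 = -0.007605
denominator = 1 − 2.731313 = -1.731313
p = -0.007605 / -1.731313 = 0.0044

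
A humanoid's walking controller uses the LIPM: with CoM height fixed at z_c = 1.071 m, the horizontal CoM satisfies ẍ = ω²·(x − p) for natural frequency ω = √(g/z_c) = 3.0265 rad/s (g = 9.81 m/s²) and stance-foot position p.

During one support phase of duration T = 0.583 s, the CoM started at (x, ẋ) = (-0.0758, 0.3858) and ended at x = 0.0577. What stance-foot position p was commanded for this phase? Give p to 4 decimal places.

ωT = 3.0265·0.583 = 1.764449; cosh(ωT) = 3.004819, sinh(ωT) = 2.833538
x(T) = p + (x₀−p)·cosh(ωT) + (ẋ₀/ω)·sinh(ωT) ⇒ p·(1 − cosh) = x(T) − x₀·cosh − (ẋ₀/ω)·sinh
numerator   = 0.0577 − (-0.0758)·3.004819 − (0.3858/3.0265)·2.833538 = -0.075737
denominator = 1 − 3.004819 = -2.004819
p = -0.075737 / -2.004819 = 0.0378

p = 0.0378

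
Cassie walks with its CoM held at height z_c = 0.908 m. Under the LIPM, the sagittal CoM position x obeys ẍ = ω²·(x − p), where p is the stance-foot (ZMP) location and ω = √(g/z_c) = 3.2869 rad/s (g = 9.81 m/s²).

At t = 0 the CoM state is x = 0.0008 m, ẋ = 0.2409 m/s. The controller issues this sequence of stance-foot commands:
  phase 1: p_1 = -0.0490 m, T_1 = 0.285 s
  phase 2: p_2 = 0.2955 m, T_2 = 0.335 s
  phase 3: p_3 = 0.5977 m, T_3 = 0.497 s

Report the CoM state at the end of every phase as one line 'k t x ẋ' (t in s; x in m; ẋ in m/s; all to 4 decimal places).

1 0.2850 0.1034 0.5313
2 0.6200 0.1910 0.0430
3 1.1170 -0.4515 -3.1791

phase 1: p=-0.0490, T=0.285, ωT=0.936766, cosh=1.471805, sinh=1.079912; start (x,ẋ)=(0.000800, 0.240900) → end (x,ẋ)=(0.103444, 0.531326)
phase 2: p=0.2955, T=0.335, ωT=1.101112, cosh=1.670004, sinh=1.337503; start (x,ẋ)=(0.103444, 0.531326) → end (x,ẋ)=(0.190972, 0.042991)
phase 3: p=0.5977, T=0.497, ωT=1.633589, cosh=2.658727, sinh=2.463500; start (x,ẋ)=(0.190972, 0.042991) → end (x,ẋ)=(-0.451457, -3.179088)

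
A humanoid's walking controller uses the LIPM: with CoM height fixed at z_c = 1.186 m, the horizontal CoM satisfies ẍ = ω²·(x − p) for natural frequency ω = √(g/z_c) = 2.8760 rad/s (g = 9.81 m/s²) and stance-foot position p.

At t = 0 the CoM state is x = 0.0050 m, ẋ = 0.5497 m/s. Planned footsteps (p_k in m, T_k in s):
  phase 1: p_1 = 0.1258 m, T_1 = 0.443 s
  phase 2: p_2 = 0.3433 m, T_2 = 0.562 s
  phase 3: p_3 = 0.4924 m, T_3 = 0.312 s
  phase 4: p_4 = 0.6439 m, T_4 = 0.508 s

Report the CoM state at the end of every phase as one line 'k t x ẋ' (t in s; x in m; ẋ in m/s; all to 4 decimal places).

1 0.4430 0.2079 0.4871
2 1.0050 0.3985 0.3330
3 1.3170 0.4765 0.2002
4 1.8250 0.4057 -0.5268

phase 1: p=0.1258, T=0.443, ωT=1.274068, cosh=1.927530, sinh=1.647838; start (x,ẋ)=(0.005000, 0.549700) → end (x,ẋ)=(0.207912, 0.487070)
phase 2: p=0.3433, T=0.562, ωT=1.616312, cosh=2.616559, sinh=2.417929; start (x,ẋ)=(0.207912, 0.487070) → end (x,ẋ)=(0.398540, 0.332960)
phase 3: p=0.4924, T=0.312, ωT=0.897312, cosh=1.430332, sinh=1.022668; start (x,ẋ)=(0.398540, 0.332960) → end (x,ẋ)=(0.476546, 0.200185)
phase 4: p=0.6439, T=0.508, ωT=1.461008, cosh=2.271152, sinh=2.039150; start (x,ẋ)=(0.476546, 0.200185) → end (x,ẋ)=(0.405749, -0.526814)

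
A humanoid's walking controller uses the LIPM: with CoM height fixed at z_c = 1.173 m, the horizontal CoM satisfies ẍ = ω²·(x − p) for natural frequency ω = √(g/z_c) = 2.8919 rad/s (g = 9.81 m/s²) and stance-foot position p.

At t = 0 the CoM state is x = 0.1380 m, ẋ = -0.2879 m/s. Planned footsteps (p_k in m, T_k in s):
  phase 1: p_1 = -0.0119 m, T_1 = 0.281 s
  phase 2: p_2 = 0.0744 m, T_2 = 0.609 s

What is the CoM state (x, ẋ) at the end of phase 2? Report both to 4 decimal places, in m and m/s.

phase 1: p=-0.0119, T=0.281, ωT=0.812624, cosh=1.348753, sinh=0.905061; start (x,ẋ)=(0.138000, -0.287900) → end (x,ẋ)=(0.100176, 0.004034)
phase 2: p=0.0744, T=0.609, ωT=1.761167, cosh=2.995535, sinh=2.823690; start (x,ẋ)=(0.100176, 0.004034) → end (x,ẋ)=(0.155551, 0.222564)

x = 0.1556, ẋ = 0.2226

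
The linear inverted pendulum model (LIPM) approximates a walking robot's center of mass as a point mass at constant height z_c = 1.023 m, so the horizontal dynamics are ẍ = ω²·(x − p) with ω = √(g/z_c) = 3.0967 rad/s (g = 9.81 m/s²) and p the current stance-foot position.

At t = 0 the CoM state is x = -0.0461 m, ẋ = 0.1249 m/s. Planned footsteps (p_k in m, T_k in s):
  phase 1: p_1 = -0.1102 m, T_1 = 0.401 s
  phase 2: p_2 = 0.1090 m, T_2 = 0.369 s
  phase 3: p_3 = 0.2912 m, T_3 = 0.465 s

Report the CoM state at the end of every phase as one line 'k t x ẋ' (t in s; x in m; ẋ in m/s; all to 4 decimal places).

1 0.4010 0.0740 0.5491
2 0.7700 0.2982 0.7957
3 1.2350 0.8187 1.8169

phase 1: p=-0.1102, T=0.401, ωT=1.241777, cosh=1.875315, sinh=1.586444; start (x,ẋ)=(-0.046100, 0.124900) → end (x,ẋ)=(0.073994, 0.549133)
phase 2: p=0.1090, T=0.369, ωT=1.142682, cosh=1.727064, sinh=1.408102; start (x,ẋ)=(0.073994, 0.549133) → end (x,ẋ)=(0.298239, 0.795747)
phase 3: p=0.2912, T=0.465, ωT=1.439966, cosh=2.228743, sinh=1.991807; start (x,ẋ)=(0.298239, 0.795747) → end (x,ẋ)=(0.818716, 1.816934)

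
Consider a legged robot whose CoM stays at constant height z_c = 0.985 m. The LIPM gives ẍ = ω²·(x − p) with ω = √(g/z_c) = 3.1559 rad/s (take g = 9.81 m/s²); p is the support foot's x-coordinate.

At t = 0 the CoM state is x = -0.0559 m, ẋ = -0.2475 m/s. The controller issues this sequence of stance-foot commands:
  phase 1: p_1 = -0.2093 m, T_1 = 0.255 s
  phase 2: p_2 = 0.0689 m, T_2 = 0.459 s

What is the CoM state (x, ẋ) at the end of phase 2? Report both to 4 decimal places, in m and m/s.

x = -0.1869, ẋ = -0.6779

phase 1: p=-0.2093, T=0.255, ωT=0.804755, cosh=1.341673, sinh=0.894475; start (x,ẋ)=(-0.055900, -0.247500) → end (x,ẋ)=(-0.073636, 0.100965)
phase 2: p=0.0689, T=0.459, ωT=1.448558, cosh=2.245940, sinh=2.011032; start (x,ẋ)=(-0.073636, 0.100965) → end (x,ẋ)=(-0.186890, -0.677861)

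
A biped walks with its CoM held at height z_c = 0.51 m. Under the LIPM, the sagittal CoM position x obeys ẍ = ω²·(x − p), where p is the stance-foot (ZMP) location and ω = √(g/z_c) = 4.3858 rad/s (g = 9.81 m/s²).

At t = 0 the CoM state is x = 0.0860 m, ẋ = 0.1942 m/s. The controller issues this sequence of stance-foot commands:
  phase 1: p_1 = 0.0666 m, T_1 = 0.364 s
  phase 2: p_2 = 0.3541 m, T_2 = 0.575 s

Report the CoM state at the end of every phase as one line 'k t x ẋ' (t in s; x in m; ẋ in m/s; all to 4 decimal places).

1 0.3640 0.2212 0.7002
2 0.9390 0.5091 0.7828

phase 1: p=0.0666, T=0.364, ωT=1.596431, cosh=2.569003, sinh=2.366385; start (x,ẋ)=(0.086000, 0.194200) → end (x,ẋ)=(0.221220, 0.700243)
phase 2: p=0.3541, T=0.575, ωT=2.521835, cosh=6.265868, sinh=6.185556; start (x,ẋ)=(0.221220, 0.700243) → end (x,ẋ)=(0.509089, 0.782792)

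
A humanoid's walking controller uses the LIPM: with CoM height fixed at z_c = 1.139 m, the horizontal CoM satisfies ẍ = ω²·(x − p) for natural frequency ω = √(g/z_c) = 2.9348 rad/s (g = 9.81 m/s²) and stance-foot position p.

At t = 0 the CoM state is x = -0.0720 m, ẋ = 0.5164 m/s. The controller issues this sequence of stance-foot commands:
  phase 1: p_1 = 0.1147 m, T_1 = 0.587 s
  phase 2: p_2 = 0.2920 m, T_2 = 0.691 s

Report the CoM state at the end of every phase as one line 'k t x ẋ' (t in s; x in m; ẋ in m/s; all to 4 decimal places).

1 0.5870 0.0522 0.0068
2 1.2780 -0.6261 -2.6009

phase 1: p=0.1147, T=0.587, ωT=1.722728, cosh=2.889180, sinh=2.710602; start (x,ẋ)=(-0.072000, 0.516400) → end (x,ẋ)=(0.052241, 0.006760)
phase 2: p=0.2920, T=0.691, ωT=2.027947, cosh=3.865037, sinh=3.733432; start (x,ẋ)=(0.052241, 0.006760) → end (x,ẋ)=(-0.626079, -2.600884)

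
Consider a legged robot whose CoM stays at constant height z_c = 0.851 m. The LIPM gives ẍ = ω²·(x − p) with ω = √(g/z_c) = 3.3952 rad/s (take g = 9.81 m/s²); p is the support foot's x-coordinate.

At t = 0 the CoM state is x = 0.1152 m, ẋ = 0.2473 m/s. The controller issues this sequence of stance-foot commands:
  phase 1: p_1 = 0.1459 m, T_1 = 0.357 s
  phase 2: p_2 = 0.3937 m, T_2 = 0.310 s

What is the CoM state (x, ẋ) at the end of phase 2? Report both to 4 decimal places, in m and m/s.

x = 0.1930, ẋ = -0.3514

phase 1: p=0.1459, T=0.357, ωT=1.212086, cosh=1.829032, sinh=1.531456; start (x,ẋ)=(0.115200, 0.247300) → end (x,ẋ)=(0.201297, 0.292692)
phase 2: p=0.3937, T=0.310, ωT=1.052512, cosh=1.606949, sinh=1.257889; start (x,ẋ)=(0.201297, 0.292692) → end (x,ẋ)=(0.192958, -0.351370)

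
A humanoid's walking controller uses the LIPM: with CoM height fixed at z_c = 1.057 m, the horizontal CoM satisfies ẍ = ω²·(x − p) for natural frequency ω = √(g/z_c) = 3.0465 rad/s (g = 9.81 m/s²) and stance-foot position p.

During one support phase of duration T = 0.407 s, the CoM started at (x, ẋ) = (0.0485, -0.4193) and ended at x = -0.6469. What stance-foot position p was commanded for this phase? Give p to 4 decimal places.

ωT = 3.0465·0.407 = 1.239926; cosh(ωT) = 1.872381, sinh(ωT) = 1.582975
x(T) = p + (x₀−p)·cosh(ωT) + (ẋ₀/ω)·sinh(ωT) ⇒ p·(1 − cosh) = x(T) − x₀·cosh − (ẋ₀/ω)·sinh
numerator   = -0.6469 − (0.0485)·1.872381 − (-0.4193/3.0465)·1.582975 = -0.519840
denominator = 1 − 1.872381 = -0.872381
p = -0.519840 / -0.872381 = 0.5959

p = 0.5959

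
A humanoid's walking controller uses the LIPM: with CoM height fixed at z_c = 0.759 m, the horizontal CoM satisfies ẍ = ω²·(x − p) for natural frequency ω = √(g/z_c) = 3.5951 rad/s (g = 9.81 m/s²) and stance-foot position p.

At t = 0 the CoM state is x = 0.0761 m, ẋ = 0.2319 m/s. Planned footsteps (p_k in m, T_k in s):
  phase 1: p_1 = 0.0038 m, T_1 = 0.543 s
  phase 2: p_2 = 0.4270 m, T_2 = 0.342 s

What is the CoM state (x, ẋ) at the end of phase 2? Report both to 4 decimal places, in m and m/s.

x = 1.2893, ẋ = 3.5438

phase 1: p=0.0038, T=0.543, ωT=1.952139, cosh=3.592855, sinh=3.450885; start (x,ẋ)=(0.076100, 0.231900) → end (x,ẋ)=(0.486161, 1.730157)
phase 2: p=0.4270, T=0.342, ωT=1.229524, cosh=1.856017, sinh=1.563585; start (x,ẋ)=(0.486161, 1.730157) → end (x,ẋ)=(1.289286, 3.543758)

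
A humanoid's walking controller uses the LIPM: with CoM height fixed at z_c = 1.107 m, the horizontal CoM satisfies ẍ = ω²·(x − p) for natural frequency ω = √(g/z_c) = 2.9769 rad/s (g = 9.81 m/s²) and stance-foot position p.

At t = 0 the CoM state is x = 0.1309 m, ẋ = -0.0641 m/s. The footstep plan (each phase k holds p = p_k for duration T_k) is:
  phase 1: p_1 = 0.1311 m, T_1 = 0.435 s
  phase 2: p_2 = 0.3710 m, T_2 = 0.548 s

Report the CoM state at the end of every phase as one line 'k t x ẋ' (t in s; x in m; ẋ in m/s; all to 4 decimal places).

phase 1: p=0.1311, T=0.435, ωT=1.294952, cosh=1.962365, sinh=1.688454; start (x,ẋ)=(0.130900, -0.064100) → end (x,ẋ)=(0.094351, -0.126793)
phase 2: p=0.3710, T=0.548, ωT=1.631341, cosh=2.653196, sinh=2.457529; start (x,ẋ)=(0.094351, -0.126793) → end (x,ẋ)=(-0.467676, -2.360320)

1 0.4350 0.0944 -0.1268
2 0.9830 -0.4677 -2.3603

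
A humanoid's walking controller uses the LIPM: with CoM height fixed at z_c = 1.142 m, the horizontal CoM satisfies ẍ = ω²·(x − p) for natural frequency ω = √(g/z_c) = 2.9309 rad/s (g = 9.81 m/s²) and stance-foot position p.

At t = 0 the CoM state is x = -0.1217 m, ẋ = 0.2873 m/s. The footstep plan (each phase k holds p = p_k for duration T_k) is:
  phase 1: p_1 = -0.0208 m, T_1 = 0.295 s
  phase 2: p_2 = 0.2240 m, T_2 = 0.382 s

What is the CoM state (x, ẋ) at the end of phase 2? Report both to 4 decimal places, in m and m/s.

phase 1: p=-0.0208, T=0.295, ωT=0.864615, cosh=1.397653, sinh=0.976440; start (x,ẋ)=(-0.121700, 0.287300) → end (x,ẋ)=(-0.066108, 0.112785)
phase 2: p=0.2240, T=0.382, ωT=1.119604, cosh=1.695025, sinh=1.368616; start (x,ẋ)=(-0.066108, 0.112785) → end (x,ẋ)=(-0.215074, -0.972530)

x = -0.2151, ẋ = -0.9725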